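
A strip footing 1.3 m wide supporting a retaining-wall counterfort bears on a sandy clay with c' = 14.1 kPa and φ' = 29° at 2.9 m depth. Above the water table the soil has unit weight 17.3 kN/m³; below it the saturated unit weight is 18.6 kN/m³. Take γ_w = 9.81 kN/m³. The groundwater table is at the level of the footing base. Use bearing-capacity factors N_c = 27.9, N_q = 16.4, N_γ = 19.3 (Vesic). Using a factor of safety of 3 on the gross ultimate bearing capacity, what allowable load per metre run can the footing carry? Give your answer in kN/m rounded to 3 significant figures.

Effective surcharge at the founding depth q = γ·D_f = 17.3 × 2.9 = 50.17 kPa.
The water table coincides with the base, so in the self-weight term γ → γ' = 8.79 kN/m³.
q_ult = c·N_c + q·N_q + 0.5·γ·B·N_γ
     = 14.1 × 27.9 + 50.17 × 16.4 + 0.5 × 8.79 × 1.3 × 19.3
     = 393.39 + 822.79 + 110.27 = 1326.4 kPa.
Gross allowable pressure q_all = 1326.4 / 3 = 442.15 kPa.
Allowable wall load = q_all × B = 442.15 × 1.3 = 574.79 kN per metre run.

≈ 575 kN/m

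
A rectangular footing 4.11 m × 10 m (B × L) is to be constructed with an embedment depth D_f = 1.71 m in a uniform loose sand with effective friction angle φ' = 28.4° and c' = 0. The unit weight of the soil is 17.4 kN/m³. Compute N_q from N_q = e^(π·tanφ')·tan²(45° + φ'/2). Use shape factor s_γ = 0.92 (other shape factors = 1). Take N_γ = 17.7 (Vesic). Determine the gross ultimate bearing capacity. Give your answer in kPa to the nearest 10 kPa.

tan28.4° = 0.5407, so N_q = e^(π×0.5407)·tan²(59.2°) = 5.467 × 2.814 = 15.38.
Effective surcharge at the founding depth q = γ·D_f = 17.4 × 1.71 = 29.754 kPa.
q_ult = q·N_q + 0.5·γ·B·N_γ·s_γ
     = 29.754 × 15.383 + 0.5 × 17.4 × 4.11 × 17.7 × 0.92
     = 457.71 + 582.27 = 1040 kPa.

q_ult ≈ 1040 kPa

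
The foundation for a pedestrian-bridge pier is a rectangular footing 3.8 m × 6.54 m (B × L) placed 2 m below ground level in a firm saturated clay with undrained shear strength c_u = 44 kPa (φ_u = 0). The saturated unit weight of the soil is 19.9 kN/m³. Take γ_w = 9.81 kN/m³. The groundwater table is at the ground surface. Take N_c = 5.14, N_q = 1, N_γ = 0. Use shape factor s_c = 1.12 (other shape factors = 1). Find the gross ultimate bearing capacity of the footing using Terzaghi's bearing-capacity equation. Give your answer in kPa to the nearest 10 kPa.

With the water table at the surface the whole profile is submerged: γ' = 19.9 − 9.81 = 10.09 kN/m³, so q = γ'·D_f = 20.18 kPa.
q_ult = c·N_c·s_c + q·N_q
     = 44 × 5.14 × 1.12 + 20.18 × 1
     = 253.3 + 20.18 = 273.48 kPa.

q_ult ≈ 270 kPa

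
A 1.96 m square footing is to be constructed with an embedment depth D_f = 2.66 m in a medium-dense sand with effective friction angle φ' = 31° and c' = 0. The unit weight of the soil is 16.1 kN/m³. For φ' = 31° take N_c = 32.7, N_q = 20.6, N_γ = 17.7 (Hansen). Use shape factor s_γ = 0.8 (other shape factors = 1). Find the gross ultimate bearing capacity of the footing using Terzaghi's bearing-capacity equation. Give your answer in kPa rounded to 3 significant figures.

q_ult ≈ 1110 kPa

q = γ·D_f = 16.1 × 2.66 = 42.826 kPa.
q·N_q = 42.826 × 20.6 = 882.22 kPa
0.5·γ·B·N_γ·s_γ = 0.5 × 16.1 × 1.96 × 17.7 × 0.8 = 223.42 kPa
q_ult = 882.22 + 223.42 = 1105.6 kPa.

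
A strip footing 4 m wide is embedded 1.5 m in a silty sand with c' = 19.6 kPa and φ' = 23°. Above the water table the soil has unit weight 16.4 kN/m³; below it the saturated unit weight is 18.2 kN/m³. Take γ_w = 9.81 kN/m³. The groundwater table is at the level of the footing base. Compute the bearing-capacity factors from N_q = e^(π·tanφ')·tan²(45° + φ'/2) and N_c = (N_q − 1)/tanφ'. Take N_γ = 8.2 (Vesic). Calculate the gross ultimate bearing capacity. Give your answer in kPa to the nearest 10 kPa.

tan23° = 0.4245, so N_q = e^(π×0.4245)·tan²(56.5°) = 3.794 × 2.283 = 8.66.
N_c = (8.66 − 1)/tan23° = 18.05.
Overburden at base level: q = 16.4 × 1.5 = 24.6 kPa.
Below the base the soil is submerged, so the ½γBN_γ term uses γ' = 18.2 − 9.81 = 8.39 kN/m³.
Cohesion term c·N_c = 19.6 × 18.049 = 353.75 kPa; surcharge term q·N_q = 24.6 × 8.6612 = 213.07 kPa; self-weight term 0.5·γ·B·N_γ = 0.5 × 8.39 × 4 × 8.2 = 137.6 kPa.
q_ult = 353.75 + 213.07 + 137.6 = 704.41 kPa.

q_ult ≈ 700 kPa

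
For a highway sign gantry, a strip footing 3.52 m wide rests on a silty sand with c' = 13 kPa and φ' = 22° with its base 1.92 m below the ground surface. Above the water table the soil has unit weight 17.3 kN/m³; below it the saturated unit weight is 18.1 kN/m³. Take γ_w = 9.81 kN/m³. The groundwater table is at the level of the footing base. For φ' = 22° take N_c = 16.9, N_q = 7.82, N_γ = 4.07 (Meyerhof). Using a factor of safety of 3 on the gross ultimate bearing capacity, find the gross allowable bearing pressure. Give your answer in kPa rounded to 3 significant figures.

Overburden at base level: q = 17.3 × 1.92 = 33.216 kPa.
Below the base the soil is submerged, so the ½γBN_γ term uses γ' = 18.1 − 9.81 = 8.29 kN/m³.
Cohesion term c·N_c = 13 × 16.9 = 219.7 kPa; surcharge term q·N_q = 33.216 × 7.82 = 259.75 kPa; self-weight term 0.5·γ·B·N_γ = 0.5 × 8.29 × 3.52 × 4.07 = 59.383 kPa.
q_ult = 219.7 + 259.75 + 59.383 = 538.83 kPa.
q_all = 538.83 / 3 = 179.61 kPa.

q_all ≈ 180 kPa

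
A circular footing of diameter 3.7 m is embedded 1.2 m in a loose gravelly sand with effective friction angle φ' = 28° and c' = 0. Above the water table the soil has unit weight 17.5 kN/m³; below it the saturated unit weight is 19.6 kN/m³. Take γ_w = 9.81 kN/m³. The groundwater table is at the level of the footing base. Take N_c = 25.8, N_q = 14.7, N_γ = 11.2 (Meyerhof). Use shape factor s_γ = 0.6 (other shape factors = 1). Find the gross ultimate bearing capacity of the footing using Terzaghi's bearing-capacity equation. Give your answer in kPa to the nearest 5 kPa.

q_ult ≈ 430 kPa

Effective surcharge at the founding depth q = γ·D_f = 17.5 × 1.2 = 21 kPa.
The water table coincides with the base, so in the self-weight term γ → γ' = 9.79 kN/m³.
q_ult = q·N_q + 0.5·γ·B·N_γ·s_γ
     = 21 × 14.7 + 0.5 × 9.79 × 3.7 × 11.2 × 0.6
     = 308.7 + 121.71 = 430.41 kPa.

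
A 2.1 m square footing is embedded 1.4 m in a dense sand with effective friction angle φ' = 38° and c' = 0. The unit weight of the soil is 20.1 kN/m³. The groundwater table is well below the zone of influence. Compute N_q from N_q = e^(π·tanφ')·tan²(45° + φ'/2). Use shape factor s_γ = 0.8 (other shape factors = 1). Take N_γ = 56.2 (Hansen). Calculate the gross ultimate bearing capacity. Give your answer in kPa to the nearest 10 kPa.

q_ult ≈ 2330 kPa

tan38° = 0.7813, so N_q = e^(π×0.7813)·tan²(64°) = 11.64 × 4.204 = 48.93.
q = γ·D_f = 20.1 × 1.4 = 28.14 kPa.
q·N_q = 28.14 × 48.933 = 1377 kPa
0.5·γ·B·N_γ·s_γ = 0.5 × 20.1 × 2.1 × 56.2 × 0.8 = 948.88 kPa
q_ult = 1377 + 948.88 = 2325.9 kPa.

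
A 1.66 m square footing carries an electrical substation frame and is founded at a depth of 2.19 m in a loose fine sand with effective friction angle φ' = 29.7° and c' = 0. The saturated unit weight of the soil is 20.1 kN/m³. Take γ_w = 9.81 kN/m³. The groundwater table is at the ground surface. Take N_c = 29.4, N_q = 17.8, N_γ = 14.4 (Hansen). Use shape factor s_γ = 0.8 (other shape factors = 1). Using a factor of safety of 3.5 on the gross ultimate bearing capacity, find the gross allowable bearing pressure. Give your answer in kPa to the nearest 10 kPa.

γ' = 20.1 − 9.81 = 10.29 kN/m³ (submerged throughout). q = 10.29 × 2.19 = 22.535 kPa; the same γ' applies in the ½γBN_γ term.
q·N_q = 22.535 × 17.8 = 401.12 kPa
0.5·γ·B·N_γ·s_γ = 0.5 × 10.29 × 1.66 × 14.4 × 0.8 = 98.389 kPa
q_ult = 401.12 + 98.389 = 499.51 kPa.
q_all = 499.51 / 3.5 = 142.72 kPa.

q_all ≈ 140 kPa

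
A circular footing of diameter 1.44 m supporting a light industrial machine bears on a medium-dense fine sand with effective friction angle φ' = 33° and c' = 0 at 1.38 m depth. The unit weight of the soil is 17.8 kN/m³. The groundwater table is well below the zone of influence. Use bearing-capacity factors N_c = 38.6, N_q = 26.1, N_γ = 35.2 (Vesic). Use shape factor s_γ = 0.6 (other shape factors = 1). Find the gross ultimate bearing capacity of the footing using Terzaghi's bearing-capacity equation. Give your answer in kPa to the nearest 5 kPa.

q_ult ≈ 910 kPa

Overburden at base level: q = 17.8 × 1.38 = 24.564 kPa.
Surcharge term q·N_q = 24.564 × 26.1 = 641.12 kPa; self-weight term 0.5·γ·B·N_γ·s_γ = 0.5 × 17.8 × 1.44 × 35.2 × 0.6 = 270.67 kPa.
q_ult = 641.12 + 270.67 = 911.79 kPa.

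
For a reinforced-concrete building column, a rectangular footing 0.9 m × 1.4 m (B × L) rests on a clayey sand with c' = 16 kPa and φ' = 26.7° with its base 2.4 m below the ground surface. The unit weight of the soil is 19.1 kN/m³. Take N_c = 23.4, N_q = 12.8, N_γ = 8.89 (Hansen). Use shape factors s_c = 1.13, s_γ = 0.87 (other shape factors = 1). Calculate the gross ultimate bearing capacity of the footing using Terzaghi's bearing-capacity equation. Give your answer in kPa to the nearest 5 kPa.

Overburden at base level: q = 19.1 × 2.4 = 45.84 kPa.
Cohesion term c·N_c·s_c = 16 × 23.4 × 1.13 = 423.07 kPa; surcharge term q·N_q = 45.84 × 12.8 = 586.75 kPa; self-weight term 0.5·γ·B·N_γ·s_γ = 0.5 × 19.1 × 0.9 × 8.89 × 0.87 = 66.476 kPa.
q_ult = 423.07 + 586.75 + 66.476 = 1076.3 kPa.

q_ult ≈ 1075 kPa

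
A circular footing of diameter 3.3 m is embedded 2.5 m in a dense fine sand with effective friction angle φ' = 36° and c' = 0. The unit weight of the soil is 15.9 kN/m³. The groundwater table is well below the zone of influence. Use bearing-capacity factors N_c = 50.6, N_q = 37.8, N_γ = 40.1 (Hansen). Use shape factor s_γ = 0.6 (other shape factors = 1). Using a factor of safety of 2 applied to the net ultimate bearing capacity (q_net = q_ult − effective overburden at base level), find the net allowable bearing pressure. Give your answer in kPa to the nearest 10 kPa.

q_all(net) ≈ 1050 kPa

Effective surcharge at the founding depth q = γ·D_f = 15.9 × 2.5 = 39.75 kPa.
q_ult = q·N_q + 0.5·γ·B·N_γ·s_γ
     = 39.75 × 37.8 + 0.5 × 15.9 × 3.3 × 40.1 × 0.6
     = 1502.5 + 631.21 = 2133.8 kPa.
Net ultimate: q_net = 2133.8 − 39.75 = 2094 kPa.
q_all(net) = 2094 / 2 = 1047 kPa.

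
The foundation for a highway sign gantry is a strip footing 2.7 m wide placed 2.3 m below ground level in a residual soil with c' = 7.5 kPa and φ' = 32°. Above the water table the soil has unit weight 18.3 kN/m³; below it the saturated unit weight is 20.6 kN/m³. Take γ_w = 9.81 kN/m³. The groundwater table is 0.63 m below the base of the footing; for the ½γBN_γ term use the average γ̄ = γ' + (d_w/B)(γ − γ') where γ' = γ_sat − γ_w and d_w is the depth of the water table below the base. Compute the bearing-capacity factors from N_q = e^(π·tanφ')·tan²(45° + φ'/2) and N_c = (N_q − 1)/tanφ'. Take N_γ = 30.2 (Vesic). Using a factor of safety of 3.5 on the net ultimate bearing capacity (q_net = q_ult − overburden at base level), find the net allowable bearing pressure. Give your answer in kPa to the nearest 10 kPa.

q_all(net) ≈ 490 kPa

N_q = e^(π·tan32°)·tan²(61°) = 23.18; N_c = (N_q − 1)/tanφ' = 35.49.
q = γ·D_f = 18.3 × 2.3 = 42.09 kPa.
γ' = 10.79 kN/m³; averaging over the depth B below the base, γ̄ = γ' + (d_w/B)(γ − γ') = 12.542 kN/m³.
c·N_c = 7.5 × 35.49 = 266.18 kPa
q·N_q = 42.09 × 23.177 = 975.51 kPa
0.5·γ·B·N_γ = 0.5 × 12.542 × 2.7 × 30.2 = 511.35 kPa
q_ult = 266.18 + 975.51 + 511.35 = 1753 kPa.
q_net = 1753 − 42.09 = 1710.9 kPa.
q_all(net) = 1710.9 / 3.5 = 488.84 kPa.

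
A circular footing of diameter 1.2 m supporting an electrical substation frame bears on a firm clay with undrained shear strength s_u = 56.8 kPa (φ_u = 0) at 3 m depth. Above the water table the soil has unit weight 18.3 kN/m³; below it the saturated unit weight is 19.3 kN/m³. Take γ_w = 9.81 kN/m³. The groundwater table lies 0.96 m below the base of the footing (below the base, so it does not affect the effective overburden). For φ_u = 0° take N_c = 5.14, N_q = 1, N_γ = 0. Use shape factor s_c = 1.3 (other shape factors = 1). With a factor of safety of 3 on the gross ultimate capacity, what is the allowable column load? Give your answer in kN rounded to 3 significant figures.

Overburden at base level: q = 18.3 × 3 = 54.9 kPa.
Cohesion term c·N_c·s_c = 56.8 × 5.14 × 1.3 = 379.54 kPa; surcharge term q·N_q = 54.9 × 1 = 54.9 kPa.
q_ult = 379.54 + 54.9 = 434.44 kPa.
Gross allowable pressure q_all = 434.44 / 3 = 144.81 kPa.
Footing area = 1.131 m², so allowable column load = 144.81 × 1.131 = 163.78 kN.

P_all ≈ 164 kN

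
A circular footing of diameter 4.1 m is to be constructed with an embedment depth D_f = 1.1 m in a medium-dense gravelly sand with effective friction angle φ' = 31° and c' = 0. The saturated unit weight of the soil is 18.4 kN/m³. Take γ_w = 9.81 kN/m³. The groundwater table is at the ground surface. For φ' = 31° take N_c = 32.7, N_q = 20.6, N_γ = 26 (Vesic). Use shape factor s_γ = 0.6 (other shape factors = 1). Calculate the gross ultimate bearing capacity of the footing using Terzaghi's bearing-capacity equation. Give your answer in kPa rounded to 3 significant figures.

q_ult ≈ 469 kPa

γ' = 18.4 − 9.81 = 8.59 kN/m³ (submerged throughout). q = 8.59 × 1.1 = 9.449 kPa; the same γ' applies in the ½γBN_γ term.
q·N_q = 9.449 × 20.6 = 194.65 kPa
0.5·γ·B·N_γ·s_γ = 0.5 × 8.59 × 4.1 × 26 × 0.6 = 274.71 kPa
q_ult = 194.65 + 274.71 = 469.36 kPa.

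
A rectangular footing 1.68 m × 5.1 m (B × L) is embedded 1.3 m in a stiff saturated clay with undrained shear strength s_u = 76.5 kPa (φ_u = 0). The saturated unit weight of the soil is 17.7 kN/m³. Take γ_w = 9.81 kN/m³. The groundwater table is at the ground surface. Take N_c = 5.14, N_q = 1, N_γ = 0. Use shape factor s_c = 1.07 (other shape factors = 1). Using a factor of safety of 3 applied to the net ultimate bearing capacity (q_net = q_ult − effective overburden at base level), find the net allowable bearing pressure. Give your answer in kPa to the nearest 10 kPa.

q_all(net) ≈ 140 kPa

γ' = 17.7 − 9.81 = 7.89 kN/m³ (submerged throughout). q = 7.89 × 1.3 = 10.257 kPa.
c·N_c·s_c = 76.5 × 5.14 × 1.07 = 420.73 kPa
q·N_q = 10.257 × 1 = 10.257 kPa
q_ult = 420.73 + 10.257 = 430.99 kPa.
Net ultimate: q_net = 430.99 − 10.257 = 420.73 kPa.
q_all(net) = 420.73 / 3 = 140.24 kPa.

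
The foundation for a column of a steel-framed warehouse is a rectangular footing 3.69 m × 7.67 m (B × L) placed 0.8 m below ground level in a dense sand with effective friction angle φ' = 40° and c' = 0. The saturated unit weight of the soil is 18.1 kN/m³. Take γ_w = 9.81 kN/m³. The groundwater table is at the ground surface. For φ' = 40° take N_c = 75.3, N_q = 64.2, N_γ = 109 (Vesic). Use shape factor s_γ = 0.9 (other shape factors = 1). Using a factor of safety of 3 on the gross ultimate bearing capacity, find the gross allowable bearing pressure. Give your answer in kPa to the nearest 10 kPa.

Water table at ground surface, so effective unit weight γ' = 18.1 − 9.81 = 8.29 kN/m³ is used throughout; overburden q = 8.29 × 0.8 = 6.632 kPa; the same γ' applies in the ½γBN_γ term.
Surcharge term q·N_q = 6.632 × 64.2 = 425.77 kPa; self-weight term 0.5·γ·B·N_γ·s_γ = 0.5 × 8.29 × 3.69 × 109 × 0.9 = 1500.4 kPa.
q_ult = 425.77 + 1500.4 = 1926.2 kPa.
q_all = 1926.2 / 3 = 642.07 kPa.

q_all ≈ 640 kPa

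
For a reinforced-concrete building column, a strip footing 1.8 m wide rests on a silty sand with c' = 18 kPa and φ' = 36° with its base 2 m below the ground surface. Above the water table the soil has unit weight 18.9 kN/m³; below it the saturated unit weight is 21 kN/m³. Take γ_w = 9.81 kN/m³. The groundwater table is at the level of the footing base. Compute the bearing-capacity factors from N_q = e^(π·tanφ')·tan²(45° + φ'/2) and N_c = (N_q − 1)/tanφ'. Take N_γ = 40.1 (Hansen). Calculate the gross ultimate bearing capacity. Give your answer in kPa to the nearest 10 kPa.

q_ult ≈ 2740 kPa

tan36° = 0.7265, so N_q = e^(π×0.7265)·tan²(63°) = 9.801 × 3.852 = 37.75.
N_c = (37.75 − 1)/tan36° = 50.59.
Overburden at base level: q = 18.9 × 2 = 37.8 kPa.
Below the base the soil is submerged, so the ½γBN_γ term uses γ' = 21 − 9.81 = 11.19 kN/m³.
Cohesion term c·N_c = 18 × 50.585 = 910.54 kPa; surcharge term q·N_q = 37.8 × 37.752 = 1427 kPa; self-weight term 0.5·γ·B·N_γ = 0.5 × 11.19 × 1.8 × 40.1 = 403.85 kPa.
q_ult = 910.54 + 1427 + 403.85 = 2741.4 kPa.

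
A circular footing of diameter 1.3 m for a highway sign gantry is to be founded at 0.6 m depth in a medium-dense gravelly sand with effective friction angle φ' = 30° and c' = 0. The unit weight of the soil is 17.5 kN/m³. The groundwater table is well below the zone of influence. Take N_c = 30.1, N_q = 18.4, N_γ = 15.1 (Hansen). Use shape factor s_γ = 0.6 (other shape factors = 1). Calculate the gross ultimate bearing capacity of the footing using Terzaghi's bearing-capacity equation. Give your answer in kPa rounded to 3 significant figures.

q_ult ≈ 296 kPa

Overburden at base level: q = 17.5 × 0.6 = 10.5 kPa.
Surcharge term q·N_q = 10.5 × 18.4 = 193.2 kPa; self-weight term 0.5·γ·B·N_γ·s_γ = 0.5 × 17.5 × 1.3 × 15.1 × 0.6 = 103.06 kPa.
q_ult = 193.2 + 103.06 = 296.26 kPa.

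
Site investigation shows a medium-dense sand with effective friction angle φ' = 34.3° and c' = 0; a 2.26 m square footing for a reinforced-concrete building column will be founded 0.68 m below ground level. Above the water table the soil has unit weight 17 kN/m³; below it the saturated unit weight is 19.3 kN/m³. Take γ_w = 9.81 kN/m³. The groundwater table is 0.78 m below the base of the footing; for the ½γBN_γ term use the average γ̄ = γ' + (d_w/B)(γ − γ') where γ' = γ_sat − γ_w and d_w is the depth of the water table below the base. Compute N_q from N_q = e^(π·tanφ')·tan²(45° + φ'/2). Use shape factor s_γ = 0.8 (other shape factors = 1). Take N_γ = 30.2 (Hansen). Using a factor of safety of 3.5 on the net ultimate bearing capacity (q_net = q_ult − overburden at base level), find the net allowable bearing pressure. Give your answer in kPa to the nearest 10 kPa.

N_q = e^(π·tan34.3°)·tan²(62.15°) = 30.54.
q = γ·D_f = 17 × 0.68 = 11.56 kPa.
γ' = 9.49 kN/m³; averaging over the depth B below the base, γ̄ = γ' + (d_w/B)(γ − γ') = 12.082 kN/m³.
q·N_q = 11.56 × 30.539 = 353.04 kPa
0.5·γ·B·N_γ·s_γ = 0.5 × 12.082 × 2.26 × 30.2 × 0.8 = 329.85 kPa
q_ult = 353.04 + 329.85 = 682.88 kPa.
q_net = 682.88 − 11.56 = 671.32 kPa.
q_all(net) = 671.32 / 3.5 = 191.81 kPa.

q_all(net) ≈ 190 kPa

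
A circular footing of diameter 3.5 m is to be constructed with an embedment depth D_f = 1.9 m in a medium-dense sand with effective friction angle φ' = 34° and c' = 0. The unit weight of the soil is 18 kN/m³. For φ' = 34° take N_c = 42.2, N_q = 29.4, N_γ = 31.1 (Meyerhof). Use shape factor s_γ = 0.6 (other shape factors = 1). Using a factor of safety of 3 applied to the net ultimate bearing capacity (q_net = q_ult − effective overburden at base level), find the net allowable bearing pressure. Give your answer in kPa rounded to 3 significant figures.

q = γ·D_f = 18 × 1.9 = 34.2 kPa.
q·N_q = 34.2 × 29.4 = 1005.5 kPa
0.5·γ·B·N_γ·s_γ = 0.5 × 18 × 3.5 × 31.1 × 0.6 = 587.79 kPa
q_ult = 1005.5 + 587.79 = 1593.3 kPa.
Net ultimate: q_net = 1593.3 − 34.2 = 1559.1 kPa.
q_all(net) = 1559.1 / 3 = 519.69 kPa.

q_all(net) ≈ 520 kPa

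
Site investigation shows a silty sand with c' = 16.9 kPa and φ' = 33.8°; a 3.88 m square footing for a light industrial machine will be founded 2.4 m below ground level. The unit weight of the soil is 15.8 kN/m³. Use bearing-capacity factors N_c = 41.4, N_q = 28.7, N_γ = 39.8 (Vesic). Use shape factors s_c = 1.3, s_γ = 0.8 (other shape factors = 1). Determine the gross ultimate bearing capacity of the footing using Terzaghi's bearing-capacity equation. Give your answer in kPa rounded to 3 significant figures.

q_ult ≈ 2970 kPa

q = γ·D_f = 15.8 × 2.4 = 37.92 kPa.
c·N_c·s_c = 16.9 × 41.4 × 1.3 = 909.56 kPa
q·N_q = 37.92 × 28.7 = 1088.3 kPa
0.5·γ·B·N_γ·s_γ = 0.5 × 15.8 × 3.88 × 39.8 × 0.8 = 975.96 kPa
q_ult = 909.56 + 1088.3 + 975.96 = 2973.8 kPa.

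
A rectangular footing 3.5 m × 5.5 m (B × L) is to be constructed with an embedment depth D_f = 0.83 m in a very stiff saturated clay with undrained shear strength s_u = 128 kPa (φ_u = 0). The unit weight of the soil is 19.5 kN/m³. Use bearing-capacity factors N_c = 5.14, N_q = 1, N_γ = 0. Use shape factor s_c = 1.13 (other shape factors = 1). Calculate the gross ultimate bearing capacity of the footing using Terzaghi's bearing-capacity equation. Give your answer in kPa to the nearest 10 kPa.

q = γ·D_f = 19.5 × 0.83 = 16.185 kPa.
c·N_c·s_c = 128 × 5.14 × 1.13 = 743.45 kPa
q·N_q = 16.185 × 1 = 16.185 kPa
q_ult = 743.45 + 16.185 = 759.63 kPa.

q_ult ≈ 760 kPa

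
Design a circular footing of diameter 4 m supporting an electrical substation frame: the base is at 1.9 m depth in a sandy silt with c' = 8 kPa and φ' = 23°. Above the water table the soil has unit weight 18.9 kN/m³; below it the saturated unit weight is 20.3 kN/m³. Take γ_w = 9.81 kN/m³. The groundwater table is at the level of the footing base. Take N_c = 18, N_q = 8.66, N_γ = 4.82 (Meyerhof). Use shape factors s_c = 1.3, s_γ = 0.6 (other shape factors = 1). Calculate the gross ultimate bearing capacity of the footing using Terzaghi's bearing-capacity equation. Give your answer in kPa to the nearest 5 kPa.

q_ult ≈ 560 kPa

q = γ·D_f = 18.9 × 1.9 = 35.91 kPa.
For the ½γBN_γ term take γ' = 20.3 − 9.81 = 10.49 kN/m³ (soil below base is submerged).
c·N_c·s_c = 8 × 18 × 1.3 = 187.2 kPa
q·N_q = 35.91 × 8.66 = 310.98 kPa
0.5·γ·B·N_γ·s_γ = 0.5 × 10.49 × 4 × 4.82 × 0.6 = 60.674 kPa
q_ult = 187.2 + 310.98 + 60.674 = 558.85 kPa.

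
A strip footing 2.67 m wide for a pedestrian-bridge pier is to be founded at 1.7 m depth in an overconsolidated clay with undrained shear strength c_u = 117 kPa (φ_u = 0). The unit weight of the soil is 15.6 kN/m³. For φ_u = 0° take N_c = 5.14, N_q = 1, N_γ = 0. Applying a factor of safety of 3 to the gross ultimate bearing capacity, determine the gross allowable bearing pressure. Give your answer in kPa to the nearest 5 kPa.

Effective surcharge at the founding depth q = γ·D_f = 15.6 × 1.7 = 26.52 kPa.
q_ult = c·N_c + q·N_q
     = 117 × 5.14 + 26.52 × 1
     = 601.38 + 26.52 = 627.9 kPa.
q_all = q_ult / FS = 627.9 / 3 = 209.3 kPa.

q_all ≈ 210 kPa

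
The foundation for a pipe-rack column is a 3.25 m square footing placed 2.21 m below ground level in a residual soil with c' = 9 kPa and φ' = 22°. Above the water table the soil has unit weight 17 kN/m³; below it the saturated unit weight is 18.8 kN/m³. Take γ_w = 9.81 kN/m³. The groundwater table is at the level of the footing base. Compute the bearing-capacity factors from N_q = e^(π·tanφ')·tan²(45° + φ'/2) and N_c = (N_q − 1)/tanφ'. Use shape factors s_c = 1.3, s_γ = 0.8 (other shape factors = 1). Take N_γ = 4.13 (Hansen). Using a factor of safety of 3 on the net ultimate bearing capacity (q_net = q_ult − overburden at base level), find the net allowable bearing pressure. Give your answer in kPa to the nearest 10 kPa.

q_all(net) ≈ 170 kPa

N_q = e^(π·tan22°)·tan²(56°) = 7.82; N_c = (N_q − 1)/tanφ' = 16.88.
Effective surcharge at the founding depth q = γ·D_f = 17 × 2.21 = 37.57 kPa.
The water table coincides with the base, so in the self-weight term γ → γ' = 8.99 kN/m³.
q_ult = c·N_c·s_c + q·N_q + 0.5·γ·B·N_γ·s_γ
     = 9 × 16.883 × 1.3 + 37.57 × 7.8211 + 0.5 × 8.99 × 3.25 × 4.13 × 0.8
     = 197.53 + 293.84 + 48.267 = 539.64 kPa.
q_net = 539.64 − 37.57 = 502.07 kPa.
q_all(net) = 502.07 / 3 = 167.36 kPa.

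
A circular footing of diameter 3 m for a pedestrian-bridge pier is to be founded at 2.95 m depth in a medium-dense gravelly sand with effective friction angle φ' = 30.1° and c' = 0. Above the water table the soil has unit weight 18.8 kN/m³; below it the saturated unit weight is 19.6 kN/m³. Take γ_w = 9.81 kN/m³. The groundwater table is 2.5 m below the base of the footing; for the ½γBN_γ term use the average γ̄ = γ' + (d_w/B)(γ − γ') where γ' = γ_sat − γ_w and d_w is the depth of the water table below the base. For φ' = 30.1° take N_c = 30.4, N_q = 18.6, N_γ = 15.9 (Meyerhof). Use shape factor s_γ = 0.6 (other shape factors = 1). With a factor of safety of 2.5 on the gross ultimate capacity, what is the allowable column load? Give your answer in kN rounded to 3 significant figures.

P_all ≈ 3620 kN

Overburden at base level: q = 18.8 × 2.95 = 55.46 kPa.
The water table is 2.5 m below the base (< B = 3 m), so the ½γBN_γ term uses γ̄ = γ' + (d_w/B)(γ − γ') = 9.79 + (2.5/3)(18.8 − 9.79) = 17.298 kN/m³.
Surcharge term q·N_q = 55.46 × 18.6 = 1031.6 kPa; self-weight term 0.5·γ·B·N_γ·s_γ = 0.5 × 17.298 × 3 × 15.9 × 0.6 = 247.54 kPa.
q_ult = 1031.6 + 247.54 = 1279.1 kPa.
Gross allowable pressure q_all = 1279.1 / 2.5 = 511.64 kPa.
Footing area = 7.0686 m², so allowable column load = 511.64 × 7.0686 = 3616.6 kN.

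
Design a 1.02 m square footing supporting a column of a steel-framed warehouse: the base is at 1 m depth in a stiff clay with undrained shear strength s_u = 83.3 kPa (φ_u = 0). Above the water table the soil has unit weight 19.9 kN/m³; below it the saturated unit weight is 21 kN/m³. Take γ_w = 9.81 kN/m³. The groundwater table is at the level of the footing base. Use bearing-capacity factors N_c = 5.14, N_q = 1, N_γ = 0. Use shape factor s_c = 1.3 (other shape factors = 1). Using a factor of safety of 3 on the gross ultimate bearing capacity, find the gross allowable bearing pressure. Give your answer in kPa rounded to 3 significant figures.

Overburden at base level: q = 19.9 × 1 = 19.9 kPa.
Cohesion term c·N_c·s_c = 83.3 × 5.14 × 1.3 = 556.61 kPa; surcharge term q·N_q = 19.9 × 1 = 19.9 kPa.
q_ult = 556.61 + 19.9 = 576.51 kPa.
q_all = 576.51 / 3 = 192.17 kPa.

q_all ≈ 192 kPa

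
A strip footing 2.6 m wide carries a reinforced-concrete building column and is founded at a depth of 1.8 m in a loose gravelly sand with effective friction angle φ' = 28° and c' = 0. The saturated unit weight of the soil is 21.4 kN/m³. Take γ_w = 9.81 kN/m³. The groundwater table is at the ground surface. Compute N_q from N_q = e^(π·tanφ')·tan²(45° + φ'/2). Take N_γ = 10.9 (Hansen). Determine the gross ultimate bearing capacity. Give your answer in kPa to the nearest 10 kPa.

q_ult ≈ 470 kPa

tan28° = 0.5317, so N_q = e^(π×0.5317)·tan²(59°) = 5.314 × 2.77 = 14.72.
With the water table at the surface the whole profile is submerged: γ' = 21.4 − 9.81 = 11.59 kN/m³, so q = γ'·D_f = 20.862 kPa; the same γ' applies in the ½γBN_γ term.
q_ult = q·N_q + 0.5·γ·B·N_γ
     = 20.862 × 14.72 + 0.5 × 11.59 × 2.6 × 10.9
     = 307.09 + 164.23 = 471.32 kPa.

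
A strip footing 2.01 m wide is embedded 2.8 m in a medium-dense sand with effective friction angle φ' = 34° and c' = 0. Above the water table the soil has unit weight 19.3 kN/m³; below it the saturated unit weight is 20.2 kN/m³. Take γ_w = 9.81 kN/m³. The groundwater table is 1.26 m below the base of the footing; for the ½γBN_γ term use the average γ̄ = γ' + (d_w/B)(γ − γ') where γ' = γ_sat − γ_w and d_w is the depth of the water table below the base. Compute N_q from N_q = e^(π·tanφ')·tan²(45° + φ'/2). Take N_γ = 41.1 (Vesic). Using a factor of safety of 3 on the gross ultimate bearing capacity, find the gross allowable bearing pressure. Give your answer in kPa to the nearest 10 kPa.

N_q = e^(π·tan34°)·tan²(62°) = 29.44.
Effective surcharge at the founding depth q = γ·D_f = 19.3 × 2.8 = 54.04 kPa.
With d_w = 1.26 m < B, γ̄ = 10.39 + (1.26/2.01) × (19.3 − 10.39) = 15.975 kN/m³.
q_ult = q·N_q + 0.5·γ·B·N_γ
     = 54.04 × 29.44 + 0.5 × 15.975 × 2.01 × 41.1
     = 1590.9 + 659.87 = 2250.8 kPa.
q_all = 2250.8 / 3 = 750.27 kPa.

q_all ≈ 750 kPa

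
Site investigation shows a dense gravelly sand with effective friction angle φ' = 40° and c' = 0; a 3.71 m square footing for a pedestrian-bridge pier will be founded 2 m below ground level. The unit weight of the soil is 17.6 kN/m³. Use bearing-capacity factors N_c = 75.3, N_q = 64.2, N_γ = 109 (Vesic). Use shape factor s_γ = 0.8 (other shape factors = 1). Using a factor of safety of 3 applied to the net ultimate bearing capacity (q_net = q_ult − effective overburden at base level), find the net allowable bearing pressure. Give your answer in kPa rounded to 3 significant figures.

Effective surcharge at the founding depth q = γ·D_f = 17.6 × 2 = 35.2 kPa.
q_ult = q·N_q + 0.5·γ·B·N_γ·s_γ
     = 35.2 × 64.2 + 0.5 × 17.6 × 3.71 × 109 × 0.8
     = 2259.8 + 2846.9 = 5106.7 kPa.
Net ultimate: q_net = 5106.7 − 35.2 = 5071.5 kPa.
q_all(net) = 5071.5 / 3 = 1690.5 kPa.

q_all(net) ≈ 1690 kPa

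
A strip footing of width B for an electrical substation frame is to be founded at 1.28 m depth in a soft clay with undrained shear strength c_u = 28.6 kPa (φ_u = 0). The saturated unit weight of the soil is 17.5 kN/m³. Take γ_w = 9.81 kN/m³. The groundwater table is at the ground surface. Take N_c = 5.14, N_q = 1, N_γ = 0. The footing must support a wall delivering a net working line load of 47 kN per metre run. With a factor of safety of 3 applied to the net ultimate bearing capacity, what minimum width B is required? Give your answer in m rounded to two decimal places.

With the water table at the surface the whole profile is submerged: γ' = 17.5 − 9.81 = 7.69 kN/m³, so q = γ'·D_f = 9.8432 kPa.
q_ult = c·N_c + q·N_q
     = 28.6 × 5.14 + 9.8432 × 1
     = 147 + 9.8432 = 156.85 kPa.
For φ = 0 the ½γBN_γ term vanishes, so q_ult is independent of B. q_net = 156.85 − 9.8432 = 147 kPa; q_all(net) = 147/3 = 49.001 kPa.
Required width B = w / q_all(net) = 47 / 49.001 = 0.959 m.

B = 0.96 m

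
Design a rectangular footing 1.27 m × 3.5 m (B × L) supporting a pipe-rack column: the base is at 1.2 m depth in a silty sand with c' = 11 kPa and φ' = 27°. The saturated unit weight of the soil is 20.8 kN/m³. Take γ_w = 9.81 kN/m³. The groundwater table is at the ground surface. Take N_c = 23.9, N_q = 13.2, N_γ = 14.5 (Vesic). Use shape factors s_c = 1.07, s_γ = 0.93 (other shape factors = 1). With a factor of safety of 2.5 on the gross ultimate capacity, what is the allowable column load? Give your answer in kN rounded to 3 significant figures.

P_all ≈ 977 kN

Water table at ground surface, so effective unit weight γ' = 20.8 − 9.81 = 10.99 kN/m³ is used throughout; overburden q = 10.99 × 1.2 = 13.188 kPa; the same γ' applies in the ½γBN_γ term.
Cohesion term c·N_c·s_c = 11 × 23.9 × 1.07 = 281.3 kPa; surcharge term q·N_q = 13.188 × 13.2 = 174.08 kPa; self-weight term 0.5·γ·B·N_γ·s_γ = 0.5 × 10.99 × 1.27 × 14.5 × 0.93 = 94.107 kPa.
q_ult = 281.3 + 174.08 + 94.107 = 549.49 kPa.
Gross allowable pressure q_all = 549.49 / 2.5 = 219.8 kPa.
Footing area = 4.445 m², so allowable column load = 219.8 × 4.445 = 977 kN.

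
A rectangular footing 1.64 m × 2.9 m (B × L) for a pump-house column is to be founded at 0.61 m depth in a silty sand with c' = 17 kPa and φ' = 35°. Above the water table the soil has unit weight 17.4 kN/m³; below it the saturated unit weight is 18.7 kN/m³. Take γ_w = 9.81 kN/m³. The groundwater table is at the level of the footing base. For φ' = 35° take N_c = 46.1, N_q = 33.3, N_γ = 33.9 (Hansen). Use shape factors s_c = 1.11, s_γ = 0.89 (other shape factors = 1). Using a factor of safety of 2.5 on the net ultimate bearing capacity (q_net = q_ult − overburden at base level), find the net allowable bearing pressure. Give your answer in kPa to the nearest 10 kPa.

Overburden at base level: q = 17.4 × 0.61 = 10.614 kPa.
Below the base the soil is submerged, so the ½γBN_γ term uses γ' = 18.7 − 9.81 = 8.89 kN/m³.
Cohesion term c·N_c·s_c = 17 × 46.1 × 1.11 = 869.91 kPa; surcharge term q·N_q = 10.614 × 33.3 = 353.45 kPa; self-weight term 0.5·γ·B·N_γ·s_γ = 0.5 × 8.89 × 1.64 × 33.9 × 0.89 = 219.94 kPa.
q_ult = 869.91 + 353.45 + 219.94 = 1443.3 kPa.
q_net = 1443.3 − 10.614 = 1432.7 kPa.
q_all(net) = 1432.7 / 2.5 = 573.07 kPa.

q_all(net) ≈ 570 kPa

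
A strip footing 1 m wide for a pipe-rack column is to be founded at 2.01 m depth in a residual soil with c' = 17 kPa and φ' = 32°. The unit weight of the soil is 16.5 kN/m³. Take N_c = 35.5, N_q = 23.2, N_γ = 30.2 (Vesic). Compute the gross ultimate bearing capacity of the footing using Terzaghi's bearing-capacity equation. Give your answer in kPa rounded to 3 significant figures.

q_ult ≈ 1620 kPa

Effective surcharge at the founding depth q = γ·D_f = 16.5 × 2.01 = 33.165 kPa.
q_ult = c·N_c + q·N_q + 0.5·γ·B·N_γ
     = 17 × 35.5 + 33.165 × 23.2 + 0.5 × 16.5 × 1 × 30.2
     = 603.5 + 769.43 + 249.15 = 1622.1 kPa.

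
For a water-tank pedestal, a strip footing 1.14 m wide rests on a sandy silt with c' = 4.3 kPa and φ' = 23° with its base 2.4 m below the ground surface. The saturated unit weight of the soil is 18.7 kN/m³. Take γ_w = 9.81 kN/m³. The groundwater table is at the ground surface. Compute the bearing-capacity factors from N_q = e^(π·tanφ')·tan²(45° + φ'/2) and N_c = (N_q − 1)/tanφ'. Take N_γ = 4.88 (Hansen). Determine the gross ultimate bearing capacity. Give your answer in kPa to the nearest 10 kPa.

q_ult ≈ 290 kPa

tan23° = 0.4245, so N_q = e^(π×0.4245)·tan²(56.5°) = 3.794 × 2.283 = 8.66.
N_c = (8.66 − 1)/tan23° = 18.05.
γ' = 18.7 − 9.81 = 8.89 kN/m³ (submerged throughout). q = 8.89 × 2.4 = 21.336 kPa; the same γ' applies in the ½γBN_γ term.
c·N_c = 4.3 × 18.049 = 77.609 kPa
q·N_q = 21.336 × 8.6612 = 184.8 kPa
0.5·γ·B·N_γ = 0.5 × 8.89 × 1.14 × 4.88 = 24.728 kPa
q_ult = 77.609 + 184.8 + 24.728 = 287.13 kPa.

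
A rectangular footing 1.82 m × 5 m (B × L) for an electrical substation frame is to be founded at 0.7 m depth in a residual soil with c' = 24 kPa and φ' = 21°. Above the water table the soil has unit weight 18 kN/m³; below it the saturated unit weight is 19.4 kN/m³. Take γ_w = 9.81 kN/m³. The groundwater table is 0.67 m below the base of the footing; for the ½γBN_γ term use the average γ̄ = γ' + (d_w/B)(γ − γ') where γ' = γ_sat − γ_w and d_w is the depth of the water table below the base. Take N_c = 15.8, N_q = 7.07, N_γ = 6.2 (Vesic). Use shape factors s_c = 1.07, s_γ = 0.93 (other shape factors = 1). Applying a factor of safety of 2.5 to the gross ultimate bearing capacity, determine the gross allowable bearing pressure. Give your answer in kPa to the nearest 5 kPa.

q_all ≈ 225 kPa

Overburden at base level: q = 18 × 0.7 = 12.6 kPa.
The water table is 0.67 m below the base (< B = 1.82 m), so the ½γBN_γ term uses γ̄ = γ' + (d_w/B)(γ − γ') = 9.59 + (0.67/1.82)(18 − 9.59) = 12.686 kN/m³.
Cohesion term c·N_c·s_c = 24 × 15.8 × 1.07 = 405.74 kPa; surcharge term q·N_q = 12.6 × 7.07 = 89.082 kPa; self-weight term 0.5·γ·B·N_γ·s_γ = 0.5 × 12.686 × 1.82 × 6.2 × 0.93 = 66.564 kPa.
q_ult = 405.74 + 89.082 + 66.564 = 561.39 kPa.
q_all = q_ult / FS = 561.39 / 2.5 = 224.56 kPa.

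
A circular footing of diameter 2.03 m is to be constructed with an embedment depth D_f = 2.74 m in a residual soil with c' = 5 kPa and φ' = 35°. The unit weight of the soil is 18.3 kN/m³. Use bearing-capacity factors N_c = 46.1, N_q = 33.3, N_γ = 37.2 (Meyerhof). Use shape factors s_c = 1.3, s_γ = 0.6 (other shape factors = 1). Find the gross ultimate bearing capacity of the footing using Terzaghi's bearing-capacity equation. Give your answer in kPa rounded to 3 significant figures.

q_ult ≈ 2380 kPa

Effective surcharge at the founding depth q = γ·D_f = 18.3 × 2.74 = 50.142 kPa.
q_ult = c·N_c·s_c + q·N_q + 0.5·γ·B·N_γ·s_γ
     = 5 × 46.1 × 1.3 + 50.142 × 33.3 + 0.5 × 18.3 × 2.03 × 37.2 × 0.6
     = 299.65 + 1669.7 + 414.58 = 2384 kPa.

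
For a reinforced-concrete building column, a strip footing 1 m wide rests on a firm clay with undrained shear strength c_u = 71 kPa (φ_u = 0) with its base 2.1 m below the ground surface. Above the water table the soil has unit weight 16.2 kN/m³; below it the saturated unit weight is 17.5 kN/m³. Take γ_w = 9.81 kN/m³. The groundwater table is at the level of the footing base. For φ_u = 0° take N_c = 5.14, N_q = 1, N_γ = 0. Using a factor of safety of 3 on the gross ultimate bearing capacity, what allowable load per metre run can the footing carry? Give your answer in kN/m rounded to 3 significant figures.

≈ 133 kN/m

q = γ·D_f = 16.2 × 2.1 = 34.02 kPa.
c·N_c = 71 × 5.14 = 364.94 kPa
q·N_q = 34.02 × 1 = 34.02 kPa
q_ult = 364.94 + 34.02 = 398.96 kPa.
Gross allowable pressure q_all = 398.96 / 3 = 132.99 kPa.
Allowable wall load = q_all × B = 132.99 × 1 = 132.99 kN per metre run.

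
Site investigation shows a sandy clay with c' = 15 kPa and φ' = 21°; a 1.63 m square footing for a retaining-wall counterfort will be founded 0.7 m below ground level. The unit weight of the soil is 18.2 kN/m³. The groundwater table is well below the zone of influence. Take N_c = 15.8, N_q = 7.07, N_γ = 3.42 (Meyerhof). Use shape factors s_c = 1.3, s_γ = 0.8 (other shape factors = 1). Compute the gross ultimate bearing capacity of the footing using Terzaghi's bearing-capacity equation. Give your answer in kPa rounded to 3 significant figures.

q_ult ≈ 439 kPa

q = γ·D_f = 18.2 × 0.7 = 12.74 kPa.
c·N_c·s_c = 15 × 15.8 × 1.3 = 308.1 kPa
q·N_q = 12.74 × 7.07 = 90.072 kPa
0.5·γ·B·N_γ·s_γ = 0.5 × 18.2 × 1.63 × 3.42 × 0.8 = 40.583 kPa
q_ult = 308.1 + 90.072 + 40.583 = 438.75 kPa.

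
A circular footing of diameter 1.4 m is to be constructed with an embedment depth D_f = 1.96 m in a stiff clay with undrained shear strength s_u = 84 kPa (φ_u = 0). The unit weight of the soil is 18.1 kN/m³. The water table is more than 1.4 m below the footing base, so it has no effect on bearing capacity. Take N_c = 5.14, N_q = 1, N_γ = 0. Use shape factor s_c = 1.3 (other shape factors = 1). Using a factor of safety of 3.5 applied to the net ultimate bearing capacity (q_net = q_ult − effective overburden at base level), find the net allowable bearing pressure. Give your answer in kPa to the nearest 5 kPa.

Overburden at base level: q = 18.1 × 1.96 = 35.476 kPa.
Cohesion term c·N_c·s_c = 84 × 5.14 × 1.3 = 561.29 kPa; surcharge term q·N_q = 35.476 × 1 = 35.476 kPa.
q_ult = 561.29 + 35.476 = 596.76 kPa.
Net ultimate: q_net = 596.76 − 35.476 = 561.29 kPa.
q_all(net) = 561.29 / 3.5 = 160.37 kPa.

q_all(net) ≈ 160 kPa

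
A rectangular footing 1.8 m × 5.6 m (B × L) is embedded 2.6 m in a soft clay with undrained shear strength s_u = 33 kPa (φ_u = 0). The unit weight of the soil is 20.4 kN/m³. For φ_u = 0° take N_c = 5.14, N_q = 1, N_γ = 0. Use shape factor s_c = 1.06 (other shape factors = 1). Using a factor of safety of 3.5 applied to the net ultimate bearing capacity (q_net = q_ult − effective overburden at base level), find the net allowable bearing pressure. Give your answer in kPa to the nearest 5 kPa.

q_all(net) ≈ 50 kPa

Effective surcharge at the founding depth q = γ·D_f = 20.4 × 2.6 = 53.04 kPa.
q_ult = c·N_c·s_c + q·N_q
     = 33 × 5.14 × 1.06 + 53.04 × 1
     = 179.8 + 53.04 = 232.84 kPa.
Net ultimate: q_net = 232.84 − 53.04 = 179.8 kPa.
q_all(net) = 179.8 / 3.5 = 51.371 kPa.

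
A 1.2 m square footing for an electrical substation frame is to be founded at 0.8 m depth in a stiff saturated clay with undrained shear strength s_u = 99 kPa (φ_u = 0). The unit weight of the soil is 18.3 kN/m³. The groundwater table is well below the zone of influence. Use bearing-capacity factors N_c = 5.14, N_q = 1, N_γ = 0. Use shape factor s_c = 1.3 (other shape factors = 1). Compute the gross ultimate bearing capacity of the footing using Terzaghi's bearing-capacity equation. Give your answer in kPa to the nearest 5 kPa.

Overburden at base level: q = 18.3 × 0.8 = 14.64 kPa.
Cohesion term c·N_c·s_c = 99 × 5.14 × 1.3 = 661.52 kPa; surcharge term q·N_q = 14.64 × 1 = 14.64 kPa.
q_ult = 661.52 + 14.64 = 676.16 kPa.

q_ult ≈ 675 kPa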